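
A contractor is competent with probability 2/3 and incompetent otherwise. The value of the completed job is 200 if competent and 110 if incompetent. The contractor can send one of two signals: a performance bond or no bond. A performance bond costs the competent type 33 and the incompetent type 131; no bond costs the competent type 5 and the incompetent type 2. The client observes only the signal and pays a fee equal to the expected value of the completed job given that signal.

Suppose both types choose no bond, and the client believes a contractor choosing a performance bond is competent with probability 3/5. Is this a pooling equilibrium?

Yes

At the pooled signal (no bond) the client holds the prior 2/3 and pays 2/3·200 + 1/3·110 = 170. Off-path (bond) belief 3/5 gives 3/5·200 + 2/5·110 = 164.
Competent: no bond gives 170 − 5 = 165; bond gives 164 − 33 = 131. Stays. ✓
Incompetent: no bond gives 170 − 2 = 168; bond gives 164 − 131 = 33. Stays. ✓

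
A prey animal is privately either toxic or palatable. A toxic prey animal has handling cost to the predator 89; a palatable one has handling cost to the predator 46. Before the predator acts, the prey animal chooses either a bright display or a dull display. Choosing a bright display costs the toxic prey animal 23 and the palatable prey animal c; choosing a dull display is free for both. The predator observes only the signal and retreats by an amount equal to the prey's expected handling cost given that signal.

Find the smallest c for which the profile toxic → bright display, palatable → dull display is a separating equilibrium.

43

Under separation: bright display → toxic (pays 89); dull display → palatable (pays 46).
Toxic: 89 − 23 = 66 ≥ 46 − 0 = 46. Holds regardless of c. ✓
Palatable: 46 − 0 ≥ 89 − c, so c ≥ 89 − 46 = 43.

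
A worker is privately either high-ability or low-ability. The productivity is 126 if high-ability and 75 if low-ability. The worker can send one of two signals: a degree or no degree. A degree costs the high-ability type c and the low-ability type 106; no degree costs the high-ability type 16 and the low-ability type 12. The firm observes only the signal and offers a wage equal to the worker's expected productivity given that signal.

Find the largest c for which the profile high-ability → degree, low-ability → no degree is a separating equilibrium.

Under separation: degree → high-ability (pays 126); no degree → low-ability (pays 75).
Low-ability: 75 − 12 = 63 ≥ 126 − 106 = 20. Holds regardless of c. ✓
High-ability: 126 − c ≥ 75 − 16, so c ≤ 126 − 59 = 67.

67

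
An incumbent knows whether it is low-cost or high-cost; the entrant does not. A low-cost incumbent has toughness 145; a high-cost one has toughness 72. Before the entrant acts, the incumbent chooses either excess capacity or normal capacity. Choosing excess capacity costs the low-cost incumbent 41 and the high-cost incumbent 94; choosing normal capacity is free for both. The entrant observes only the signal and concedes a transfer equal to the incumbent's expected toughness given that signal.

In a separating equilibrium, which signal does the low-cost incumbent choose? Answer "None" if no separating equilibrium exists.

excess capacity

Try low-cost → excess capacity, high-cost → normal capacity:
  If types separate, excess capacity earns payment 145 and normal capacity earns 72.
  Low-cost: excess capacity gives 145 − 41 = 104; normal capacity gives 72 − 0 = 72. No deviation. ✓
  High-cost: normal capacity gives 72 − 0 = 72; excess capacity gives 145 − 94 = 51. No deviation. ✓
Both hold — the low-cost type sends excess capacity.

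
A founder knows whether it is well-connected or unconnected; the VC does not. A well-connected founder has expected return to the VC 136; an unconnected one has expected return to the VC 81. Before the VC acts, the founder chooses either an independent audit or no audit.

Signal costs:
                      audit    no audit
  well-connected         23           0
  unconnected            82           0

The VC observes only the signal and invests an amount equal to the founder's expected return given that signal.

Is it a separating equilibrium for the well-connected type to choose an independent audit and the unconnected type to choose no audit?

Under separation the VC infers type exactly: audit → well-connected (pays 136), no audit → unconnected (pays 81).
Well-connected: audit gives 136 − 23 = 113; no audit gives 81 − 0 = 81. No deviation. ✓
Unconnected: no audit gives 81 − 0 = 81; audit gives 136 − 82 = 54. No deviation. ✓
Both incentive constraints hold.

Yes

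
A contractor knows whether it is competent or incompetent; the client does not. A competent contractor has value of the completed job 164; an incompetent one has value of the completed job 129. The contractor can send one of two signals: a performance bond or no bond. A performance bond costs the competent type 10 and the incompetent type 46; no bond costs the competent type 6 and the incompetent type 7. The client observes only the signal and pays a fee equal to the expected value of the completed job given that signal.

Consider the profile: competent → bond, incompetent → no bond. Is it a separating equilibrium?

If types separate, bond earns payment 164 and no bond earns 129.
Competent: bond gives 164 − 10 = 154; no bond gives 129 − 6 = 123. No deviation. ✓
Incompetent: no bond gives 129 − 7 = 122; bond gives 164 − 46 = 118. No deviation. ✓
Both incentive constraints hold.

Yes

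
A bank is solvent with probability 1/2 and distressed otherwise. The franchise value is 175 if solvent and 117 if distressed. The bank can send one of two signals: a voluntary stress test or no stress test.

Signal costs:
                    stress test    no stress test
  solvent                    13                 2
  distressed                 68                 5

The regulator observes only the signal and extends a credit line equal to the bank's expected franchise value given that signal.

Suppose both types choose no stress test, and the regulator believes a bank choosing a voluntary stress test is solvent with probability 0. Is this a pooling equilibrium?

At the pooled signal (no stress test) the regulator holds the prior 1/2 and pays 1/2·175 + 1/2·117 = 146. Off-path (stress test) belief 0 gives 0·175 + 1·117 = 117.
Solvent: no stress test gives 146 − 2 = 144; stress test gives 117 − 13 = 104. Stays. ✓
Distressed: no stress test gives 146 − 5 = 141; stress test gives 117 − 68 = 49. Stays. ✓

Yes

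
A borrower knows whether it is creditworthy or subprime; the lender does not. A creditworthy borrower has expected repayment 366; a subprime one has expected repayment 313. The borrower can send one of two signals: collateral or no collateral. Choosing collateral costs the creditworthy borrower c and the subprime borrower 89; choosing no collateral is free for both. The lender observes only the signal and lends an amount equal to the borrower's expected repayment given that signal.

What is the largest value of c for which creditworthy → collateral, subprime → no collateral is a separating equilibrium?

Under separation: collateral → creditworthy (pays 366); no collateral → subprime (pays 313).
Subprime: 313 − 0 = 313 ≥ 366 − 89 = 277. Holds regardless of c. ✓
Creditworthy: 366 − c ≥ 313 − 0, so c ≤ 366 − 313 = 53.

53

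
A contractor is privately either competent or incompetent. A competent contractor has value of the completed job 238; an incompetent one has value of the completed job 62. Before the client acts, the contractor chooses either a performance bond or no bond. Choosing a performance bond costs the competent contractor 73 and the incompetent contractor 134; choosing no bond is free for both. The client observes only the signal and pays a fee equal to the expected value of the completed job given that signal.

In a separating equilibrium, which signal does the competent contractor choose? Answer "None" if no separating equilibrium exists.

Try competent → bond, incompetent → no bond:
  If types separate, bond earns payment 238 and no bond earns 62.
  Competent: bond gives 238 − 73 = 165; no bond gives 62 − 0 = 62. No deviation. ✓
  Incompetent: no bond gives 62 − 0 = 62; bond gives 238 − 134 = 104. Would deviate. ✗
Try competent → no bond, incompetent → bond:
  If types separate, no bond earns payment 238 and bond earns 62.
  Competent: no bond gives 238 − 0 = 238; bond gives 62 − 73 = -11. No deviation. ✓
  Incompetent: bond gives 62 − 134 = -72; no bond gives 238 − 0 = 238. Would deviate. ✗
Neither assignment is incentive-compatible.

None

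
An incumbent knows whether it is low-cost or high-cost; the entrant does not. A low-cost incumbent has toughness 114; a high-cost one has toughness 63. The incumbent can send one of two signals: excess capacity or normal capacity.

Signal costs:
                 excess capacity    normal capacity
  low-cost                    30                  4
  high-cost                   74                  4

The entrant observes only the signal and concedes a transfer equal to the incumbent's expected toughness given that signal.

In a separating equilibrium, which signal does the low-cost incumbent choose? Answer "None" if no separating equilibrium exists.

Try low-cost → excess capacity, high-cost → normal capacity:
  If types separate, excess capacity earns payment 114 and normal capacity earns 63.
  Low-cost: excess capacity gives 114 − 30 = 84; normal capacity gives 63 − 4 = 59. No deviation. ✓
  High-cost: normal capacity gives 63 − 4 = 59; excess capacity gives 114 − 74 = 40. No deviation. ✓
Both hold — the low-cost type sends excess capacity.

excess capacity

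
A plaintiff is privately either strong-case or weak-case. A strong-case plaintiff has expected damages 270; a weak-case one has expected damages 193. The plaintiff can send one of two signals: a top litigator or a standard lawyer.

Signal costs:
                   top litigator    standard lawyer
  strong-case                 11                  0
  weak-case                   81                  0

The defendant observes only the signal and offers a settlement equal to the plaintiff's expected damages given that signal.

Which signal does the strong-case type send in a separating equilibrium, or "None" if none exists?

Try strong-case → top litigator, weak-case → standard lawyer:
  If types separate, top litigator earns payment 270 and standard lawyer earns 193.
  Strong-case: top litigator gives 270 − 11 = 259; standard lawyer gives 193 − 0 = 193. No deviation. ✓
  Weak-case: standard lawyer gives 193 − 0 = 193; top litigator gives 270 − 81 = 189. No deviation. ✓
Both hold — the strong-case type sends top litigator.

top litigator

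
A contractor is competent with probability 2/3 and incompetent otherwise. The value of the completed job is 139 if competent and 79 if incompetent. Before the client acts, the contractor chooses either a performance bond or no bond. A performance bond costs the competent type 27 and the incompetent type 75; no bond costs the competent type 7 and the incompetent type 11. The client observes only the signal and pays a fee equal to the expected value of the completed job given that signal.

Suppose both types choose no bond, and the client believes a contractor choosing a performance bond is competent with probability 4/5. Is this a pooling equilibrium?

Yes

At the pooled signal (no bond) the client holds the prior 2/3 and pays 2/3·139 + 1/3·79 = 119. Off-path (bond) belief 4/5 gives 4/5·139 + 1/5·79 = 127.
Competent: no bond gives 119 − 7 = 112; bond gives 127 − 27 = 100. Stays. ✓
Incompetent: no bond gives 119 − 11 = 108; bond gives 127 − 75 = 52. Stays. ✓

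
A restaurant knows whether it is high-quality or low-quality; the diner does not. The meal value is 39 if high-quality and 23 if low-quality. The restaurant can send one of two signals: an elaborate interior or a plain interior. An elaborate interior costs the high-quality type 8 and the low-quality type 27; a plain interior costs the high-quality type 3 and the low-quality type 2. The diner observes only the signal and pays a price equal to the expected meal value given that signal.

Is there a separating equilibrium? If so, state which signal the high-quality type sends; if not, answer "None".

Try high-quality → elaborate interior, low-quality → plain interior:
  If types separate, elaborate interior earns payment 39 and plain interior earns 23.
  High-quality: elaborate interior gives 39 − 8 = 31; plain interior gives 23 − 3 = 20. No deviation. ✓
  Low-quality: plain interior gives 23 − 2 = 21; elaborate interior gives 39 − 27 = 12. No deviation. ✓
Both hold — the high-quality type sends elaborate interior.

elaborate interior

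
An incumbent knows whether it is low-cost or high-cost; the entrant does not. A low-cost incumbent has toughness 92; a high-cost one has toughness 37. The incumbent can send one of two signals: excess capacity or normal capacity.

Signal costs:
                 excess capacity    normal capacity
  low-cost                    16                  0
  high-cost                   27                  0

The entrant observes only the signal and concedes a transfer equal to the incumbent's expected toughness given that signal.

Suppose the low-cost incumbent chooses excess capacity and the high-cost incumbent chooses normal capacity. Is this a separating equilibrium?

No

Under separation the entrant infers type exactly: excess capacity → low-cost (pays 92), normal capacity → high-cost (pays 37).
Low-cost: excess capacity gives 92 − 16 = 76; normal capacity gives 37 − 0 = 37. No deviation. ✓
High-cost: normal capacity gives 37 − 0 = 37; excess capacity gives 92 − 27 = 65. Would deviate. ✗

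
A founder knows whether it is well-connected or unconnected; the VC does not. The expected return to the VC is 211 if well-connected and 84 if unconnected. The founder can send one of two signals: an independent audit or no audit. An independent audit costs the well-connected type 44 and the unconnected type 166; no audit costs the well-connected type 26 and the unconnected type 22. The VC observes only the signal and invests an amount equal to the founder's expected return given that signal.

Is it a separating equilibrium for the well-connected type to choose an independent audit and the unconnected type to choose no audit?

Under separation the VC infers type exactly: audit → well-connected (pays 211), no audit → unconnected (pays 84).
Well-connected: audit gives 211 − 44 = 167; no audit gives 84 − 26 = 58. No deviation. ✓
Unconnected: no audit gives 84 − 22 = 62; audit gives 211 − 166 = 45. No deviation. ✓
Both incentive constraints hold.

Yes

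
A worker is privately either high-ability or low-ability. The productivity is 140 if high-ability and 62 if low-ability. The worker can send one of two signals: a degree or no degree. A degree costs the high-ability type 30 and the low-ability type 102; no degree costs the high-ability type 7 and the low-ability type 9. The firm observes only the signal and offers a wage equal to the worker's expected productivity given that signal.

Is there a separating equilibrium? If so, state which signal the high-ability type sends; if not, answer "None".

Try high-ability → degree, low-ability → no degree:
  Under separation the firm infers type exactly: degree → high-ability (pays 140), no degree → low-ability (pays 62).
  High-ability: degree gives 140 − 30 = 110; no degree gives 62 − 7 = 55. No deviation. ✓
  Low-ability: no degree gives 62 − 9 = 53; degree gives 140 − 102 = 38. No deviation. ✓
Both hold — the high-ability type sends degree.

degree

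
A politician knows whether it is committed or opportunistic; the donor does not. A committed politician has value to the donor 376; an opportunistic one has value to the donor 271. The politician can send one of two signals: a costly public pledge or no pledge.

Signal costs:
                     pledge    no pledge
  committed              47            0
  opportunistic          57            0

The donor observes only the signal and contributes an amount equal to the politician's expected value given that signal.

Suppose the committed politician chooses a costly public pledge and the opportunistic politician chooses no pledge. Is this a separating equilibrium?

If types separate, pledge earns payment 376 and no pledge earns 271.
Committed: pledge gives 376 − 47 = 329; no pledge gives 271 − 0 = 271. No deviation. ✓
Opportunistic: no pledge gives 271 − 0 = 271; pledge gives 376 − 57 = 319. Would deviate. ✗

No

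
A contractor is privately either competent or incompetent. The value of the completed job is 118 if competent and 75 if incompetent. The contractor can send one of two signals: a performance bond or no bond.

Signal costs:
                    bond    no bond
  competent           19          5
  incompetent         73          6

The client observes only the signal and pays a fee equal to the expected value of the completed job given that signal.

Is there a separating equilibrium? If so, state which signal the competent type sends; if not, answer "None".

bond

Try competent → bond, incompetent → no bond:
  If types separate, bond earns payment 118 and no bond earns 75.
  Competent: bond gives 118 − 19 = 99; no bond gives 75 − 5 = 70. No deviation. ✓
  Incompetent: no bond gives 75 − 6 = 69; bond gives 118 − 73 = 45. No deviation. ✓
Both hold — the competent type sends bond.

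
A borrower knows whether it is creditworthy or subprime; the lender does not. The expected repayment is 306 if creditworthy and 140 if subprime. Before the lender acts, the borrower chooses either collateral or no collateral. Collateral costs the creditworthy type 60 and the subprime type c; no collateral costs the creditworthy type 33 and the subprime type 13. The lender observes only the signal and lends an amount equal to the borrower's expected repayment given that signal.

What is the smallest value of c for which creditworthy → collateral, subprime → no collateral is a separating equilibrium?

Under separation: collateral → creditworthy (pays 306); no collateral → subprime (pays 140).
Creditworthy: 306 − 60 = 246 ≥ 140 − 33 = 107. Holds regardless of c. ✓
Subprime: 140 − 13 ≥ 306 − c, so c ≥ 306 − 127 = 179.

179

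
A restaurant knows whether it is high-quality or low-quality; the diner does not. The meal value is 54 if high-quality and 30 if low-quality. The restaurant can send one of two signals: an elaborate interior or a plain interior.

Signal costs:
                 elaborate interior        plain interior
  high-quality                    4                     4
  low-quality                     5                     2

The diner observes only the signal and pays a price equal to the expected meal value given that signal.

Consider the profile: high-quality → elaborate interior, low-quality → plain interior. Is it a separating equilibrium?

No

If types separate, elaborate interior earns payment 54 and plain interior earns 30.
High-quality: elaborate interior gives 54 − 4 = 50; plain interior gives 30 − 4 = 26. No deviation. ✓
Low-quality: plain interior gives 30 − 2 = 28; elaborate interior gives 54 − 5 = 49. Would deviate. ✗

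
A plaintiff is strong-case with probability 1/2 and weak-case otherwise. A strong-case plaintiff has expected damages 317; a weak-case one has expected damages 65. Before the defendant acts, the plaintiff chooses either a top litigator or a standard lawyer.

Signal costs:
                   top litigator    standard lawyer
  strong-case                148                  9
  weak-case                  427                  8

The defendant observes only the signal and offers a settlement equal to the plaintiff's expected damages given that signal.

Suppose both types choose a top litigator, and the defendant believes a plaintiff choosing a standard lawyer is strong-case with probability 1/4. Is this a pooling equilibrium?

No

On the equilibrium path (top litigator) the defendant holds the prior 1/2 and pays 1/2·317 + 1/2·65 = 191. Off-path (standard lawyer) belief 1/4 gives 1/4·317 + 3/4·65 = 128.
Strong-case: top litigator gives 191 − 148 = 43; standard lawyer gives 128 − 9 = 119. Deviates. ✗
Weak-case: top litigator gives 191 − 427 = -236; standard lawyer gives 128 − 8 = 120. Deviates. ✗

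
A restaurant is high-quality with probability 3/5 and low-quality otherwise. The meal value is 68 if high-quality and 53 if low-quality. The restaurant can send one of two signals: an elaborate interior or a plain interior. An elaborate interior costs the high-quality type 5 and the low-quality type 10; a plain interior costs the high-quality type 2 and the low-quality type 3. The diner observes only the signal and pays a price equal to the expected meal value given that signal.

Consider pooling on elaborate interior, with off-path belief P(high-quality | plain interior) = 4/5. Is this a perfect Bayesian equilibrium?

No

At the pooled signal (elaborate interior) the diner holds the prior 3/5 and pays 3/5·68 + 2/5·53 = 62. Off-path (plain interior) belief 4/5 gives 4/5·68 + 1/5·53 = 65.
High-quality: elaborate interior gives 62 − 5 = 57; plain interior gives 65 − 2 = 63. Deviates. ✗
Low-quality: elaborate interior gives 62 − 10 = 52; plain interior gives 65 − 3 = 62. Deviates. ✗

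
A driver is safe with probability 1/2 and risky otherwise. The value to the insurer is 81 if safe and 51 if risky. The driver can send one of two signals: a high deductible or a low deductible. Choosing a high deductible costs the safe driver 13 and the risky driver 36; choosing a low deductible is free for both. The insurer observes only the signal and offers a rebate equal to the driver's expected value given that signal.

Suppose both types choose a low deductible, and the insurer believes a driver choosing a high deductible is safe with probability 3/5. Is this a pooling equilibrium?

Yes

At the pooled signal (low deductible) the insurer holds the prior 1/2 and pays 1/2·81 + 1/2·51 = 66. Off-path (high deductible) belief 3/5 gives 3/5·81 + 2/5·51 = 69.
Safe: low deductible gives 66 − 0 = 66; high deductible gives 69 − 13 = 56. Stays. ✓
Risky: low deductible gives 66 − 0 = 66; high deductible gives 69 − 36 = 33. Stays. ✓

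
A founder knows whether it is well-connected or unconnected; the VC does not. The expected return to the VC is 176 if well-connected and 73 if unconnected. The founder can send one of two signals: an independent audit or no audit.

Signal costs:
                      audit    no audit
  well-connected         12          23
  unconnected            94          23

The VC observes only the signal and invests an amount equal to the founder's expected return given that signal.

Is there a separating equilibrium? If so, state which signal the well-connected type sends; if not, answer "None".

Try well-connected → audit, unconnected → no audit:
  If types separate, audit earns payment 176 and no audit earns 73.
  Well-connected: audit gives 176 − 12 = 164; no audit gives 73 − 23 = 50. No deviation. ✓
  Unconnected: no audit gives 73 − 23 = 50; audit gives 176 − 94 = 82. Would deviate. ✗
Try well-connected → no audit, unconnected → audit:
  If types separate, no audit earns payment 176 and audit earns 73.
  Well-connected: no audit gives 176 − 23 = 153; audit gives 73 − 12 = 61. No deviation. ✓
  Unconnected: audit gives 73 − 94 = -21; no audit gives 176 − 23 = 153. Would deviate. ✗
Neither assignment is incentive-compatible.

None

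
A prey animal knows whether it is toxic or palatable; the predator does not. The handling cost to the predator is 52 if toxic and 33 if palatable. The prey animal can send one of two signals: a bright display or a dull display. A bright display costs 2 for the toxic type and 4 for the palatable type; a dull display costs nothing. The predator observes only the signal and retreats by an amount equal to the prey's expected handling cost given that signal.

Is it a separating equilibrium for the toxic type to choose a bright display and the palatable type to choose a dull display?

If types separate, bright display earns payment 52 and dull display earns 33.
Toxic: bright display gives 52 − 2 = 50; dull display gives 33 − 0 = 33. No deviation. ✓
Palatable: dull display gives 33 − 0 = 33; bright display gives 52 − 4 = 48. Would deviate. ✗

No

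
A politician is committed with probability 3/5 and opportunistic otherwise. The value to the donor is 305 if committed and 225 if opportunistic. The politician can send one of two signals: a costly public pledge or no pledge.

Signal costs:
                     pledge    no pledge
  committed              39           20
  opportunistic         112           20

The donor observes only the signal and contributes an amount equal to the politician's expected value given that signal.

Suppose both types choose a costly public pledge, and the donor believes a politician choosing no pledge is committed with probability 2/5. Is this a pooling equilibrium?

No

On the equilibrium path (pledge) the donor holds the prior 3/5 and pays 3/5·305 + 2/5·225 = 273. Off-path (no pledge) belief 2/5 gives 2/5·305 + 3/5·225 = 257.
Committed: pledge gives 273 − 39 = 234; no pledge gives 257 − 20 = 237. Deviates. ✗
Opportunistic: pledge gives 273 − 112 = 161; no pledge gives 257 − 20 = 237. Deviates. ✗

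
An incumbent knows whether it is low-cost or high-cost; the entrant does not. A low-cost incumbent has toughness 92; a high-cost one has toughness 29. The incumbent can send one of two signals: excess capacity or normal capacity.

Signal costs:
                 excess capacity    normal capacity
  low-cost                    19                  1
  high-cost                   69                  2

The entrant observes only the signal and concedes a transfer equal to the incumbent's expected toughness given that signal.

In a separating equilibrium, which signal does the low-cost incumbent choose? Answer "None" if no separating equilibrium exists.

excess capacity

Try low-cost → excess capacity, high-cost → normal capacity:
  If types separate, excess capacity earns payment 92 and normal capacity earns 29.
  Low-cost: excess capacity gives 92 − 19 = 73; normal capacity gives 29 − 1 = 28. No deviation. ✓
  High-cost: normal capacity gives 29 − 2 = 27; excess capacity gives 92 − 69 = 23. No deviation. ✓
Both hold — the low-cost type sends excess capacity.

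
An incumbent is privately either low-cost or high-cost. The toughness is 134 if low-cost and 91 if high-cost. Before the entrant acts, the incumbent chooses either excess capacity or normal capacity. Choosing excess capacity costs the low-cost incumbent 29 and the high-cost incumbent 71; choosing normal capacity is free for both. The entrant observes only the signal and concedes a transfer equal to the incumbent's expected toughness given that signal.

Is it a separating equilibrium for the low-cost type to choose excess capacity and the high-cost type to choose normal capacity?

Yes

Under separation the entrant infers type exactly: excess capacity → low-cost (pays 134), normal capacity → high-cost (pays 91).
Low-cost: excess capacity gives 134 − 29 = 105; normal capacity gives 91 − 0 = 91. No deviation. ✓
High-cost: normal capacity gives 91 − 0 = 91; excess capacity gives 134 − 71 = 63. No deviation. ✓
Both incentive constraints hold.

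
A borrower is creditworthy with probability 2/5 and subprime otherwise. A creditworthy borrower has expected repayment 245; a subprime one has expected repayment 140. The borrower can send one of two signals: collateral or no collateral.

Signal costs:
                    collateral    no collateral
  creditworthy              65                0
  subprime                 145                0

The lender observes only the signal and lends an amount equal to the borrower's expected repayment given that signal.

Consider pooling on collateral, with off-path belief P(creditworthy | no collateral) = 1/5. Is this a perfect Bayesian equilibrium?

At the pooled signal (collateral) the lender holds the prior 2/5 and pays 2/5·245 + 3/5·140 = 182. Off-path (no collateral) belief 1/5 gives 1/5·245 + 4/5·140 = 161.
Creditworthy: collateral gives 182 − 65 = 117; no collateral gives 161 − 0 = 161. Deviates. ✗
Subprime: collateral gives 182 − 145 = 37; no collateral gives 161 − 0 = 161. Deviates. ✗

No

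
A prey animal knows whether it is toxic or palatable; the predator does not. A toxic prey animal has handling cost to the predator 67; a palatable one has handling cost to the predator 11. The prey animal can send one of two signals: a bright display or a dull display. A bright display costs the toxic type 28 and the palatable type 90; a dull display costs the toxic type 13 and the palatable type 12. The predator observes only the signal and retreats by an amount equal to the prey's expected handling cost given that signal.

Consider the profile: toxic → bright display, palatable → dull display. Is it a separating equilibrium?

Under separation the predator infers type exactly: bright display → toxic (pays 67), dull display → palatable (pays 11).
Toxic: bright display gives 67 − 28 = 39; dull display gives 11 − 13 = -2. No deviation. ✓
Palatable: dull display gives 11 − 12 = -1; bright display gives 67 − 90 = -23. No deviation. ✓
Neither type gains from mimicking the other.

Yes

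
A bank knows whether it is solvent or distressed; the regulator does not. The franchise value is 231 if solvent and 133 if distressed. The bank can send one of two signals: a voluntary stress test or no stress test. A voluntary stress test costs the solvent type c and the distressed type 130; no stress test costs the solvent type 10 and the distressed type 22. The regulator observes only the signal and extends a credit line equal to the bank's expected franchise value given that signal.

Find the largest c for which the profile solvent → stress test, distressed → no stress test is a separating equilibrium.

Under separation: stress test → solvent (pays 231); no stress test → distressed (pays 133).
Distressed: 133 − 22 = 111 ≥ 231 − 130 = 101. Holds regardless of c. ✓
Solvent: 231 − c ≥ 133 − 10, so c ≤ 231 − 123 = 108.

108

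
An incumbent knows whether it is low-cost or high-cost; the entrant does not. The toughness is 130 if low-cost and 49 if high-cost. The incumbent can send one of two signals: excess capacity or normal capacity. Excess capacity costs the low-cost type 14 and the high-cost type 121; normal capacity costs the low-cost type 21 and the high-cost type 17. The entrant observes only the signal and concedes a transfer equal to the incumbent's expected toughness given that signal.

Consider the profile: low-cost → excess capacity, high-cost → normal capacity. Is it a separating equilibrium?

If types separate, excess capacity earns payment 130 and normal capacity earns 49.
Low-cost: excess capacity gives 130 − 14 = 116; normal capacity gives 49 − 21 = 28. No deviation. ✓
High-cost: normal capacity gives 49 − 17 = 32; excess capacity gives 130 − 121 = 9. No deviation. ✓
Both incentive constraints hold.

Yes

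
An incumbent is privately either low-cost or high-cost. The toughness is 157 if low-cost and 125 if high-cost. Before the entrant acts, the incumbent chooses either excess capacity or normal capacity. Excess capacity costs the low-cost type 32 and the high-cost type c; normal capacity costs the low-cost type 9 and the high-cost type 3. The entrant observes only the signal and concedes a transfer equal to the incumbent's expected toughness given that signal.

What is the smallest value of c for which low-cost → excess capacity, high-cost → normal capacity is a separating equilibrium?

35

Under separation: excess capacity → low-cost (pays 157); normal capacity → high-cost (pays 125).
Low-cost: 157 − 32 = 125 ≥ 125 − 9 = 116. Holds regardless of c. ✓
High-cost: 125 − 3 ≥ 157 − c, so c ≥ 157 − 122 = 35.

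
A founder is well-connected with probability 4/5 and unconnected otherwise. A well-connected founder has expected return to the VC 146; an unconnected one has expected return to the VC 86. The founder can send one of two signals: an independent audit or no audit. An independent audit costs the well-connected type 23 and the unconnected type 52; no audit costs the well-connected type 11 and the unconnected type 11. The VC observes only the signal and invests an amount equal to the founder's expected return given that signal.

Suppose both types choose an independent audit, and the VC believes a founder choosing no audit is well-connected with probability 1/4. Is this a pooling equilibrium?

No

At the pooled signal (audit) the VC holds the prior 4/5 and pays 4/5·146 + 1/5·86 = 134. Off-path (no audit) belief 1/4 gives 1/4·146 + 3/4·86 = 101.
Well-connected: audit gives 134 − 23 = 111; no audit gives 101 − 11 = 90. Stays. ✓
Unconnected: audit gives 134 − 52 = 82; no audit gives 101 − 11 = 90. Deviates. ✗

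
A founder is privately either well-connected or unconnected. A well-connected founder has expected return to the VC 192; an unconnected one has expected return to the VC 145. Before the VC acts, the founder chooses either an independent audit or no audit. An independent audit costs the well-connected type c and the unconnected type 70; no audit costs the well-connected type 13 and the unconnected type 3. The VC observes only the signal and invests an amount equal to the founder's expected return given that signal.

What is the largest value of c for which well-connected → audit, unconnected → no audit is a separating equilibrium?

Under separation: audit → well-connected (pays 192); no audit → unconnected (pays 145).
Unconnected: 145 − 3 = 142 ≥ 192 − 70 = 122. Holds regardless of c. ✓
Well-connected: 192 − c ≥ 145 − 13, so c ≤ 192 − 132 = 60.

60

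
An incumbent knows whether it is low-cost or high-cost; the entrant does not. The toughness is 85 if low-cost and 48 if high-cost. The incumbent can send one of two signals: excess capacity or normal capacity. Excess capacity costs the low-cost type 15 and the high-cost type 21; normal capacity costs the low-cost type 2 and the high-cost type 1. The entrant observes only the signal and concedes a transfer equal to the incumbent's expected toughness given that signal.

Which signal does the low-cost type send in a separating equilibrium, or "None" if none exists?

None

Try low-cost → excess capacity, high-cost → normal capacity:
  If types separate, excess capacity earns payment 85 and normal capacity earns 48.
  Low-cost: excess capacity gives 85 − 15 = 70; normal capacity gives 48 − 2 = 46. No deviation. ✓
  High-cost: normal capacity gives 48 − 1 = 47; excess capacity gives 85 − 21 = 64. Would deviate. ✗
Try low-cost → normal capacity, high-cost → excess capacity:
  If types separate, normal capacity earns payment 85 and excess capacity earns 48.
  Low-cost: normal capacity gives 85 − 2 = 83; excess capacity gives 48 − 15 = 33. No deviation. ✓
  High-cost: excess capacity gives 48 − 21 = 27; normal capacity gives 85 − 1 = 84. Would deviate. ✗
Neither assignment is incentive-compatible.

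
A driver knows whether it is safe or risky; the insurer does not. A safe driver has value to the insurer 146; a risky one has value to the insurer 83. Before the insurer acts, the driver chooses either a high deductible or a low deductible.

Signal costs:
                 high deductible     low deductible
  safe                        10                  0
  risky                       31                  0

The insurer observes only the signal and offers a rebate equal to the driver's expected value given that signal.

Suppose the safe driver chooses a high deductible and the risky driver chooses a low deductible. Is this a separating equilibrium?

No

If types separate, high deductible earns payment 146 and low deductible earns 83.
Safe: high deductible gives 146 − 10 = 136; low deductible gives 83 − 0 = 83. No deviation. ✓
Risky: low deductible gives 83 − 0 = 83; high deductible gives 146 − 31 = 115. Would deviate. ✗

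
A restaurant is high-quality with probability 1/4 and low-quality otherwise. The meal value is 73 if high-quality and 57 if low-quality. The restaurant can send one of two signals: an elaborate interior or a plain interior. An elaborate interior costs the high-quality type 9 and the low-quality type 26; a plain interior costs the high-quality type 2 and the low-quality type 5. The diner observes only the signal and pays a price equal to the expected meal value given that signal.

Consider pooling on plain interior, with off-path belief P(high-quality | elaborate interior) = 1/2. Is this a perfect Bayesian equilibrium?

Yes

On the equilibrium path (plain interior) the diner holds the prior 1/4 and pays 1/4·73 + 3/4·57 = 61. Off-path (elaborate interior) belief 1/2 gives 1/2·73 + 1/2·57 = 65.
High-quality: plain interior gives 61 − 2 = 59; elaborate interior gives 65 − 9 = 56. Stays. ✓
Low-quality: plain interior gives 61 − 5 = 56; elaborate interior gives 65 − 26 = 39. Stays. ✓
Beliefs are Bayes-consistent on-path and both types best-respond.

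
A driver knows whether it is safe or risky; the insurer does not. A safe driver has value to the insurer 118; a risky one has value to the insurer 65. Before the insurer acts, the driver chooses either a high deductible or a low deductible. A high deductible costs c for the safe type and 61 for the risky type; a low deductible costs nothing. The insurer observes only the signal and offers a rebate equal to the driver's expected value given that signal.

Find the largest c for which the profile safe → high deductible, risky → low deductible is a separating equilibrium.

Under separation: high deductible → safe (pays 118); low deductible → risky (pays 65).
Risky: 65 − 0 = 65 ≥ 118 − 61 = 57. Holds regardless of c. ✓
Safe: 118 − c ≥ 65 − 0, so c ≤ 118 − 65 = 53.

53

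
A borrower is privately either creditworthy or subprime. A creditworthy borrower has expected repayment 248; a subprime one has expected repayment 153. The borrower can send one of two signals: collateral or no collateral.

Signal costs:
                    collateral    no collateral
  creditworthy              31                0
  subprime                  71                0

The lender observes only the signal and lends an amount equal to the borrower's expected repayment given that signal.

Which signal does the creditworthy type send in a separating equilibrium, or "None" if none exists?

Try creditworthy → collateral, subprime → no collateral:
  If types separate, collateral earns payment 248 and no collateral earns 153.
  Creditworthy: collateral gives 248 − 31 = 217; no collateral gives 153 − 0 = 153. No deviation. ✓
  Subprime: no collateral gives 153 − 0 = 153; collateral gives 248 − 71 = 177. Would deviate. ✗
Try creditworthy → no collateral, subprime → collateral:
  If types separate, no collateral earns payment 248 and collateral earns 153.
  Creditworthy: no collateral gives 248 − 0 = 248; collateral gives 153 − 31 = 122. No deviation. ✓
  Subprime: collateral gives 153 − 71 = 82; no collateral gives 248 − 0 = 248. Would deviate. ✗
Neither assignment is incentive-compatible.

None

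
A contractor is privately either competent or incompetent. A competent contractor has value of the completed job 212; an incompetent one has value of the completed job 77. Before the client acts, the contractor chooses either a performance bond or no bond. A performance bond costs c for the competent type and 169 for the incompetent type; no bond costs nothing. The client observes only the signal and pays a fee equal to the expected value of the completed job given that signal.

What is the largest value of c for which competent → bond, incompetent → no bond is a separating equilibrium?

135

Under separation: bond → competent (pays 212); no bond → incompetent (pays 77).
Incompetent: 77 − 0 = 77 ≥ 212 − 169 = 43. Holds regardless of c. ✓
Competent: 212 − c ≥ 77 − 0, so c ≤ 212 − 77 = 135.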